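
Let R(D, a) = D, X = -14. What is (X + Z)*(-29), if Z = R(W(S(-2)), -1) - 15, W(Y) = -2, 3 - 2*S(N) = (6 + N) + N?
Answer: 899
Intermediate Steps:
S(N) = -3/2 - N (S(N) = 3/2 - ((6 + N) + N)/2 = 3/2 - (6 + 2*N)/2 = 3/2 + (-3 - N) = -3/2 - N)
Z = -17 (Z = -2 - 15 = -17)
(X + Z)*(-29) = (-14 - 17)*(-29) = -31*(-29) = 899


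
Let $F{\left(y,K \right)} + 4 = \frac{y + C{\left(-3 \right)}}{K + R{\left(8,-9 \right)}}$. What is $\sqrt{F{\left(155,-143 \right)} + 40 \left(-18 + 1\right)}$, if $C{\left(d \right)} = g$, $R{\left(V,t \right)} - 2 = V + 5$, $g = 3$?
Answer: $\frac{7 i \sqrt{895}}{8} \approx 26.177 i$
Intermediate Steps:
$R{\left(V,t \right)} = 7 + V$ ($R{\left(V,t \right)} = 2 + \left(V + 5\right) = 2 + \left(5 + V\right) = 7 + V$)
$C{\left(d \right)} = 3$
$F{\left(y,K \right)} = -4 + \frac{3 + y}{15 + K}$ ($F{\left(y,K \right)} = -4 + \frac{y + 3}{K + \left(7 + 8\right)} = -4 + \frac{3 + y}{K + 15} = -4 + \frac{3 + y}{15 + K}$)
$\sqrt{F{\left(155,-143 \right)} + 40 \left(-18 + 1\right)} = \sqrt{\frac{-57 + 155 - -572}{15 - 143} + 40 \left(-18 + 1\right)} = \sqrt{\frac{-57 + 155 + 572}{-128} + 40 \left(-17\right)} = \sqrt{\left(- \frac{1}{128}\right) 670 - 680} = \sqrt{- \frac{335}{64} - 680} = \sqrt{- \frac{43855}{64}} = \frac{7 i \sqrt{895}}{8}$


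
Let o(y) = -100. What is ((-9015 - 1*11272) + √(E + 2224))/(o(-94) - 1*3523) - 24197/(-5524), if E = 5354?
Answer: 199731119/20013452 - 3*√842/3623 ≈ 9.9558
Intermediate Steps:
((-9015 - 1*11272) + √(E + 2224))/(o(-94) - 1*3523) - 24197/(-5524) = ((-9015 - 1*11272) + √(5354 + 2224))/(-100 - 1*3523) - 24197/(-5524) = ((-9015 - 11272) + √7578)/(-100 - 3523) - 24197*(-1/5524) = (-20287 + 3*√842)/(-3623) + 24197/5524 = (-20287 + 3*√842)*(-1/3623) + 24197/5524 = (20287/3623 - 3*√842/3623) + 24197/5524 = 199731119/20013452 - 3*√842/3623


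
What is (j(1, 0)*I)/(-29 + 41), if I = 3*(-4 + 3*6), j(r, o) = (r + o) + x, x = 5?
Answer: 21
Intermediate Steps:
j(r, o) = 5 + o + r (j(r, o) = (r + o) + 5 = (o + r) + 5 = 5 + o + r)
I = 42 (I = 3*(-4 + 18) = 3*14 = 42)
(j(1, 0)*I)/(-29 + 41) = ((5 + 0 + 1)*42)/(-29 + 41) = (6*42)/12 = 252*(1/12) = 21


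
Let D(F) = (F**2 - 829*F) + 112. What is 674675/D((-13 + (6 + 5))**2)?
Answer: -674675/3188 ≈ -211.63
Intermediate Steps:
D(F) = 112 + F**2 - 829*F
674675/D((-13 + (6 + 5))**2) = 674675/(112 + ((-13 + (6 + 5))**2)**2 - 829*(-13 + (6 + 5))**2) = 674675/(112 + ((-13 + 11)**2)**2 - 829*(-13 + 11)**2) = 674675/(112 + ((-2)**2)**2 - 829*(-2)**2) = 674675/(112 + 4**2 - 829*4) = 674675/(112 + 16 - 3316) = 674675/(-3188) = 674675*(-1/3188) = -674675/3188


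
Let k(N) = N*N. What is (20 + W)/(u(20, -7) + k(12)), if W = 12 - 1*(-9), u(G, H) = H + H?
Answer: 41/130 ≈ 0.31538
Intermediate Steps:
u(G, H) = 2*H
k(N) = N**2
W = 21 (W = 12 + 9 = 21)
(20 + W)/(u(20, -7) + k(12)) = (20 + 21)/(2*(-7) + 12**2) = 41/(-14 + 144) = 41/130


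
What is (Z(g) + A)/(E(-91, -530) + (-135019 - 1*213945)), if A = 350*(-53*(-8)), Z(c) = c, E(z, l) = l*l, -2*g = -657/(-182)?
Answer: -54016943/24775296 ≈ -2.1803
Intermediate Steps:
g = -657/364 (g = -(-657)/(2*(-182)) = -(-657)*(-1)/(2*182) = -½*657/182 = -657/364 ≈ -1.8049)
E(z, l) = l²
A = 148400 (A = 350*424 = 148400)
(Z(g) + A)/(E(-91, -530) + (-135019 - 1*213945)) = (-657/364 + 148400)/((-530)² + (-135019 - 1*213945)) = 54016943/(364*(280900 + (-135019 - 213945))) = 54016943/(364*(280900 - 348964)) = (54016943/364)/(-68064) = (54016943/364)*(-1/68064) = -54016943/24775296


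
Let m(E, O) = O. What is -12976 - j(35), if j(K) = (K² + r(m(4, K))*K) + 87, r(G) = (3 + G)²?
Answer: -64828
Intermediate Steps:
j(K) = 87 + K² + K*(3 + K)² (j(K) = (K² + (3 + K)²*K) + 87 = (K² + K*(3 + K)²) + 87 = 87 + K² + K*(3 + K)²)
-12976 - j(35) = -12976 - (87 + 35² + 35*(3 + 35)²) = -12976 - (87 + 1225 + 35*38²) = -12976 - (87 + 1225 + 35*1444) = -12976 - (87 + 1225 + 50540) = -12976 - 1*51852 = -12976 - 51852 = -64828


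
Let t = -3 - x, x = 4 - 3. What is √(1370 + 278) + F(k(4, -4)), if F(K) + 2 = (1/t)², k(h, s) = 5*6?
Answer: -31/16 + 4*√103 ≈ 38.658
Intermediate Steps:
k(h, s) = 30
x = 1
t = -4 (t = -3 - 1*1 = -3 - 1 = -4)
F(K) = -31/16 (F(K) = -2 + (1/(-4))² = -2 + (-¼)² = -2 + 1/16 = -31/16)
√(1370 + 278) + F(k(4, -4)) = √(1370 + 278) - 31/16 = √1648 - 31/16 = 4*√103 - 31/16 = -31/16 + 4*√103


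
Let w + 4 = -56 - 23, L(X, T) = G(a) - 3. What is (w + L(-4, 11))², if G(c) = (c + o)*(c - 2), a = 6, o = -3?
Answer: 5476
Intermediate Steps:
G(c) = (-3 + c)*(-2 + c) (G(c) = (c - 3)*(c - 2) = (-3 + c)*(-2 + c))
L(X, T) = 9 (L(X, T) = (6 + 6² - 5*6) - 3 = (6 + 36 - 30) - 3 = 12 - 3 = 9)
w = -83 (w = -4 + (-56 - 23) = -4 - 79 = -83)
(w + L(-4, 11))² = (-83 + 9)² = (-74)² = 5476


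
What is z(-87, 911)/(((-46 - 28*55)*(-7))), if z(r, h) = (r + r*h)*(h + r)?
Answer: -32689728/5551 ≈ -5889.0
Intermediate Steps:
z(r, h) = (h + r)*(r + h*r) (z(r, h) = (r + h*r)*(h + r) = (h + r)*(r + h*r))
z(-87, 911)/(((-46 - 28*55)*(-7))) = (-87*(911 - 87 + 911² + 911*(-87)))/(((-46 - 28*55)*(-7))) = (-87*(911 - 87 + 829921 - 79257))/(((-46 - 1540)*(-7))) = (-87*751488)/((-1586*(-7))) = -65379456/11102 = -65379456*1/11102 = -32689728/5551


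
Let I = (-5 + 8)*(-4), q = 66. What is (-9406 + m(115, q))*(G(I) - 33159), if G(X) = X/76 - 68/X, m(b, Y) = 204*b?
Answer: -26558532446/57 ≈ -4.6594e+8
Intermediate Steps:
I = -12 (I = 3*(-4) = -12)
G(X) = -68/X + X/76 (G(X) = X*(1/76) - 68/X = X/76 - 68/X = -68/X + X/76)
(-9406 + m(115, q))*(G(I) - 33159) = (-9406 + 204*115)*((-68/(-12) + (1/76)*(-12)) - 33159) = (-9406 + 23460)*((-68*(-1/12) - 3/19) - 33159) = 14054*((17/3 - 3/19) - 33159) = 14054*(314/57 - 33159) = 14054*(-1889749/57) = -26558532446/57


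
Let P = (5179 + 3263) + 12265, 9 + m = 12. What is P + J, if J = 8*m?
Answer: 20731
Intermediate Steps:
m = 3 (m = -9 + 12 = 3)
P = 20707 (P = 8442 + 12265 = 20707)
J = 24 (J = 8*3 = 24)
P + J = 20707 + 24 = 20731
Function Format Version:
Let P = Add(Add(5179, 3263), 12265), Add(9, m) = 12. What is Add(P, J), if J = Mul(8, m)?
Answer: 20731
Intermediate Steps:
m = 3 (m = Add(-9, 12) = 3)
P = 20707 (P = Add(8442, 12265) = 20707)
J = 24 (J = Mul(8, 3) = 24)
Add(P, J) = Add(20707, 24) = 20731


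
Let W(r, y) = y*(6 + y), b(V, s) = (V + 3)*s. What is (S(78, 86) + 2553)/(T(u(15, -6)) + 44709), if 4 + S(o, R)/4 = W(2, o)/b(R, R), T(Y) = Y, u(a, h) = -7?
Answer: 9722203/171074554 ≈ 0.056830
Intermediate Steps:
b(V, s) = s*(3 + V) (b(V, s) = (3 + V)*s = s*(3 + V))
S(o, R) = -16 + 4*o*(6 + o)/(R*(3 + R)) (S(o, R) = -16 + 4*((o*(6 + o))/((R*(3 + R)))) = -16 + 4*((o*(6 + o))*(1/(R*(3 + R)))) = -16 + 4*(o*(6 + o)/(R*(3 + R))) = -16 + 4*o*(6 + o)/(R*(3 + R)))
(S(78, 86) + 2553)/(T(u(15, -6)) + 44709) = (4*(78*(6 + 78) - 4*86*(3 + 86))/(86*(3 + 86)) + 2553)/(-7 + 44709) = (4*(1/86)*(78*84 - 4*86*89)/89 + 2553)/44702 = (4*(1/86)*(1/89)*(6552 - 30616) + 2553)*(1/44702) = (4*(1/86)*(1/89)*(-24064) + 2553)*(1/44702) = (-48128/3827 + 2553)*(1/44702) = (9722203/3827)*(1/44702) = 9722203/171074554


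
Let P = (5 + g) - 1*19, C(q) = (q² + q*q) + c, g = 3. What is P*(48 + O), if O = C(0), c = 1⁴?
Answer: -539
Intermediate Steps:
c = 1
C(q) = 1 + 2*q² (C(q) = (q² + q*q) + 1 = (q² + q²) + 1 = 2*q² + 1 = 1 + 2*q²)
P = -11 (P = (5 + 3) - 1*19 = 8 - 19 = -11)
O = 1 (O = 1 + 2*0² = 1 + 2*0 = 1 + 0 = 1)
P*(48 + O) = -11*(48 + 1) = -11*49 = -539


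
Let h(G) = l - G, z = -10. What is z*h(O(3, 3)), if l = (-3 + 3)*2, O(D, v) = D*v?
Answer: 90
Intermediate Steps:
l = 0 (l = 0*2 = 0)
h(G) = -G (h(G) = 0 - G = -G)
z*h(O(3, 3)) = -(-10)*3*3 = -(-10)*9 = -10*(-9) = 90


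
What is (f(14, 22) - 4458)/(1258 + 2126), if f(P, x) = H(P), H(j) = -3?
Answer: -1487/1128 ≈ -1.3183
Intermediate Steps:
f(P, x) = -3
(f(14, 22) - 4458)/(1258 + 2126) = (-3 - 4458)/(1258 + 2126) = -4461/3384 = -4461*1/3384 = -1487/1128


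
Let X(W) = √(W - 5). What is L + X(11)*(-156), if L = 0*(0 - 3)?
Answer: -156*√6 ≈ -382.12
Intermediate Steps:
L = 0 (L = 0*(-3) = 0)
X(W) = √(-5 + W)
L + X(11)*(-156) = 0 + √(-5 + 11)*(-156) = 0 + √6*(-156) = 0 - 156*√6 = -156*√6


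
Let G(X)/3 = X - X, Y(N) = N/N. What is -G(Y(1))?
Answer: 0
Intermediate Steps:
Y(N) = 1
G(X) = 0 (G(X) = 3*(X - X) = 3*0 = 0)
-G(Y(1)) = -1*0 = 0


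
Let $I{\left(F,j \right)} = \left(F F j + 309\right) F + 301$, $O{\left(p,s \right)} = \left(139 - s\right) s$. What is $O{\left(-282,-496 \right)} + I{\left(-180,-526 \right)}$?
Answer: $3067261721$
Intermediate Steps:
$O{\left(p,s \right)} = s \left(139 - s\right)$
$I{\left(F,j \right)} = 301 + F \left(309 + j F^{2}\right)$ ($I{\left(F,j \right)} = \left(F^{2} j + 309\right) F + 301 = \left(j F^{2} + 309\right) F + 301 = \left(309 + j F^{2}\right) F + 301 = F \left(309 + j F^{2}\right) + 301 = 301 + F \left(309 + j F^{2}\right)$)
$O{\left(-282,-496 \right)} + I{\left(-180,-526 \right)} = - 496 \left(139 - -496\right) + \left(301 + 309 \left(-180\right) - 526 \left(-180\right)^{3}\right) = - 496 \left(139 + 496\right) - -3067576681 = \left(-496\right) 635 + \left(301 - 55620 + 3067632000\right) = -314960 + 3067576681 = 3067261721$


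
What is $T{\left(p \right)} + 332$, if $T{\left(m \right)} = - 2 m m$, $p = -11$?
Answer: $90$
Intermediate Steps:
$T{\left(m \right)} = - 2 m^{2}$
$T{\left(p \right)} + 332 = - 2 \left(-11\right)^{2} + 332 = \left(-2\right) 121 + 332 = -242 + 332 = 90$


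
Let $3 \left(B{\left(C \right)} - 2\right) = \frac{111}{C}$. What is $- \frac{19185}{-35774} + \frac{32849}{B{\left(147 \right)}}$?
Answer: $\frac{172751948757}{11841194} \approx 14589.0$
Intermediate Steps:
$B{\left(C \right)} = 2 + \frac{37}{C}$ ($B{\left(C \right)} = 2 + \frac{111 \frac{1}{C}}{3} = 2 + \frac{37}{C}$)
$- \frac{19185}{-35774} + \frac{32849}{B{\left(147 \right)}} = - \frac{19185}{-35774} + \frac{32849}{2 + \frac{37}{147}} = \left(-19185\right) \left(- \frac{1}{35774}\right) + \frac{32849}{2 + 37 \cdot \frac{1}{147}} = \frac{19185}{35774} + \frac{32849}{2 + \frac{37}{147}} = \frac{19185}{35774} + \frac{32849}{\frac{331}{147}} = \frac{19185}{35774} + 32849 \cdot \frac{147}{331} = \frac{19185}{35774} + \frac{4828803}{331} = \frac{172751948757}{11841194}$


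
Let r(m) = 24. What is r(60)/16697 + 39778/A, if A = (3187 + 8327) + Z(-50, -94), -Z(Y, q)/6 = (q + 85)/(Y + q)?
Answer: 5315596744/1537943973 ≈ 3.4563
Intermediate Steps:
Z(Y, q) = -6*(85 + q)/(Y + q) (Z(Y, q) = -6*(q + 85)/(Y + q) = -6*(85 + q)/(Y + q))
A = 92109/8 (A = (3187 + 8327) + 6*(-85 - 1*(-94))/(-50 - 94) = 11514 + 6*(-85 + 94)/(-144) = 11514 + 6*(-1/144)*9 = 11514 - 3/8 = 92109/8 ≈ 11514.)
r(60)/16697 + 39778/A = 24/16697 + 39778/(92109/8) = 24*(1/16697) + 39778*(8/92109) = 24/16697 + 318224/92109 = 5315596744/1537943973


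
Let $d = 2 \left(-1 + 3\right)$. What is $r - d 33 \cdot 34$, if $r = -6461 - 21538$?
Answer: $-32487$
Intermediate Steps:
$d = 4$ ($d = 2 \cdot 2 = 4$)
$r = -27999$
$r - d 33 \cdot 34 = -27999 - 4 \cdot 33 \cdot 34 = -27999 - 132 \cdot 34 = -27999 - 4488 = -32487$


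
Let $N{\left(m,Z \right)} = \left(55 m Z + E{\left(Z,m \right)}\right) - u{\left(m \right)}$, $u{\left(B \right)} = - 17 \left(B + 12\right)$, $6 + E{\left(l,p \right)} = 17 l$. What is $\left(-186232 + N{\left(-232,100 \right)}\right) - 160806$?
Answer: $-1625084$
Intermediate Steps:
$E{\left(l,p \right)} = -6 + 17 l$
$u{\left(B \right)} = -204 - 17 B$ ($u{\left(B \right)} = - 17 \left(12 + B\right) = -204 - 17 B$)
$N{\left(m,Z \right)} = 198 + 17 Z + 17 m + 55 Z m$ ($N{\left(m,Z \right)} = \left(55 m Z + \left(-6 + 17 Z\right)\right) - \left(-204 - 17 m\right) = \left(55 Z m + \left(-6 + 17 Z\right)\right) + \left(204 + 17 m\right) = \left(-6 + 17 Z + 55 Z m\right) + \left(204 + 17 m\right) = 198 + 17 Z + 17 m + 55 Z m$)
$\left(-186232 + N{\left(-232,100 \right)}\right) - 160806 = \left(-186232 + \left(198 + 17 \cdot 100 + 17 \left(-232\right) + 55 \cdot 100 \left(-232\right)\right)\right) - 160806 = \left(-186232 + \left(198 + 1700 - 3944 - 1276000\right)\right) - 160806 = \left(-186232 - 1278046\right) - 160806 = -1464278 - 160806 = -1625084$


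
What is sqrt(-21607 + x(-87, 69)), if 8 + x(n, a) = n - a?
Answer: 3*I*sqrt(2419) ≈ 147.55*I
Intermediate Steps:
x(n, a) = -8 + n - a (x(n, a) = -8 + (n - a) = -8 + n - a)
sqrt(-21607 + x(-87, 69)) = sqrt(-21607 + (-8 - 87 - 1*69)) = sqrt(-21607 + (-8 - 87 - 69)) = sqrt(-21607 - 164) = sqrt(-21771) = 3*I*sqrt(2419)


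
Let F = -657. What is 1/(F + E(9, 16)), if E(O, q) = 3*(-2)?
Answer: -1/663 ≈ -0.0015083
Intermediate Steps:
E(O, q) = -6
1/(F + E(9, 16)) = 1/(-657 - 6) = 1/(-663) = -1/663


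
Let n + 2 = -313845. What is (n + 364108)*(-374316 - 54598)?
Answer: -21557646554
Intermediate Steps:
n = -313847 (n = -2 - 313845 = -313847)
(n + 364108)*(-374316 - 54598) = (-313847 + 364108)*(-374316 - 54598) = 50261*(-428914) = -21557646554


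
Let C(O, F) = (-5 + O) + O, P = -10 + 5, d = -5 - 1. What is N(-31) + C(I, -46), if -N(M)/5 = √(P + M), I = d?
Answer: -17 - 30*I ≈ -17.0 - 30.0*I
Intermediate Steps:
d = -6
P = -5
I = -6
N(M) = -5*√(-5 + M)
C(O, F) = -5 + 2*O
N(-31) + C(I, -46) = -5*√(-5 - 31) + (-5 + 2*(-6)) = -30*I + (-5 - 12) = -30*I - 17 = -17 - 30*I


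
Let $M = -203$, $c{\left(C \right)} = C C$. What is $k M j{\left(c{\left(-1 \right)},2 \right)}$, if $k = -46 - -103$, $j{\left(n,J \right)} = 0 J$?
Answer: $0$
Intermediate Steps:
$c{\left(C \right)} = C^{2}$
$j{\left(n,J \right)} = 0$
$k = 57$ ($k = -46 + 103 = 57$)
$k M j{\left(c{\left(-1 \right)},2 \right)} = 57 \left(-203\right) 0 = \left(-11571\right) 0 = 0$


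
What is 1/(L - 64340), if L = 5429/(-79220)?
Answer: -79220/5097020229 ≈ -1.5542e-5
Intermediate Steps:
L = -5429/79220 (L = 5429*(-1/79220) = -5429/79220 ≈ -0.068531)
1/(L - 64340) = 1/(-5429/79220 - 64340) = 1/(-5097020229/79220) = -79220/5097020229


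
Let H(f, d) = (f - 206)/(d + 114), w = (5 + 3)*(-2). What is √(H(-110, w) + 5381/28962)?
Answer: I*√13877068286/67578 ≈ 1.7432*I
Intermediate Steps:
w = -16 (w = 8*(-2) = -16)
H(f, d) = (-206 + f)/(114 + d)
√(H(-110, w) + 5381/28962) = √((-206 - 110)/(114 - 16) + 5381/28962) = √(-316/98 + 5381*(1/28962)) = √((1/98)*(-316) + 5381/28962) = √(-158/49 + 5381/28962) = √(-4312327/1419138) = I*√13877068286/67578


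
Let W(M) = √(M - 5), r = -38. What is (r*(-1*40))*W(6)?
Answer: 1520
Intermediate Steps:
W(M) = √(-5 + M)
(r*(-1*40))*W(6) = (-(-38)*40)*√(-5 + 6) = (-38*(-40))*√1 = 1520*1 = 1520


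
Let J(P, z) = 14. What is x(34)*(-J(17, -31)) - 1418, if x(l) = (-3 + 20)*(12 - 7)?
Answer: -2608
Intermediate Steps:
x(l) = 85 (x(l) = 17*5 = 85)
x(34)*(-J(17, -31)) - 1418 = 85*(-1*14) - 1418 = 85*(-14) - 1418 = -1190 - 1418 = -2608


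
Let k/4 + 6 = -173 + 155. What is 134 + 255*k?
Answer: -24346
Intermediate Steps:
k = -96 (k = -24 + 4*(-173 + 155) = -24 + 4*(-18) = -24 - 72 = -96)
134 + 255*k = 134 + 255*(-96) = 134 - 24480 = -24346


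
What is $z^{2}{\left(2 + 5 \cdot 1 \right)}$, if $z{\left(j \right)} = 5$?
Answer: $25$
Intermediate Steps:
$z^{2}{\left(2 + 5 \cdot 1 \right)} = 5^{2} = 25$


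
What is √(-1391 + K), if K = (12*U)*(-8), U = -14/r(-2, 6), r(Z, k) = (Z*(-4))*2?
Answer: I*√1307 ≈ 36.152*I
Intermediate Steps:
r(Z, k) = -8*Z (r(Z, k) = -4*Z*2 = -8*Z)
U = -7/8 (U = -14/((-8*(-2))) = -14/16 = -14*1/16 = -7/8 ≈ -0.87500)
K = 84 (K = (12*(-7/8))*(-8) = -21/2*(-8) = 84)
√(-1391 + K) = √(-1391 + 84) = √(-1307) = I*√1307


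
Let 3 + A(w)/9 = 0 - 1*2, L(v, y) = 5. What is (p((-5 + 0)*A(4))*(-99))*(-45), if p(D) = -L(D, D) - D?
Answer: -1024650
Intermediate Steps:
A(w) = -45 (A(w) = -27 + 9*(0 - 1*2) = -27 + 9*(0 - 2) = -27 + 9*(-2) = -27 - 18 = -45)
p(D) = -5 - D (p(D) = -1*5 - D = -5 - D)
(p((-5 + 0)*A(4))*(-99))*(-45) = ((-5 - (-5 + 0)*(-45))*(-99))*(-45) = ((-5 - (-5)*(-45))*(-99))*(-45) = ((-5 - 1*225)*(-99))*(-45) = ((-5 - 225)*(-99))*(-45) = -230*(-99)*(-45) = 22770*(-45) = -1024650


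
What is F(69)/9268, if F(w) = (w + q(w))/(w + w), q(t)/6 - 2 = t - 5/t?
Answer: 1625/4202376 ≈ 0.00038669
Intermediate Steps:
q(t) = 12 - 30/t + 6*t (q(t) = 12 + 6*(t - 5/t) = 12 + (-30/t + 6*t) = 12 - 30/t + 6*t)
F(w) = (12 - 30/w + 7*w)/(2*w) (F(w) = (w + (12 - 30/w + 6*w))/(w + w) = (12 - 30/w + 7*w)/((2*w)) = (12 - 30/w + 7*w)*(1/(2*w)) = (12 - 30/w + 7*w)/(2*w))
F(69)/9268 = (7/2 - 15/69² + 6/69)/9268 = (7/2 - 15*1/4761 + 6*(1/69))*(1/9268) = (7/2 - 5/1587 + 2/23)*(1/9268) = (11375/3174)*(1/9268) = 1625/4202376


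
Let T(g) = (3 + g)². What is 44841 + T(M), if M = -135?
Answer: 62265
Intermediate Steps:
44841 + T(M) = 44841 + (3 - 135)² = 44841 + (-132)² = 44841 + 17424 = 62265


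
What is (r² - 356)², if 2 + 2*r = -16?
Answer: 75625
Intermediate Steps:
r = -9 (r = -1 + (½)*(-16) = -1 - 8 = -9)
(r² - 356)² = ((-9)² - 356)² = (81 - 356)² = (-275)² = 75625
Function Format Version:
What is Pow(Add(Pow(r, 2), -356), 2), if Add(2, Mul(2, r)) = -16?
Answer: 75625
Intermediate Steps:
r = -9 (r = Add(-1, Mul(Rational(1, 2), -16)) = Add(-1, -8) = -9)
Pow(Add(Pow(r, 2), -356), 2) = Pow(Add(Pow(-9, 2), -356), 2) = Pow(Add(81, -356), 2) = Pow(-275, 2) = 75625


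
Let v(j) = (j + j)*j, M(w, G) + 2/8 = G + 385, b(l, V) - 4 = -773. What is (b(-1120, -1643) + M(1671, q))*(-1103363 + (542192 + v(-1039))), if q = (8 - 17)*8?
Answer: -2916114575/4 ≈ -7.2903e+8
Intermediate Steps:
b(l, V) = -769 (b(l, V) = 4 - 773 = -769)
q = -72 (q = -9*8 = -72)
M(w, G) = 1539/4 + G (M(w, G) = -¼ + (G + 385) = -¼ + (385 + G) = 1539/4 + G)
v(j) = 2*j² (v(j) = (2*j)*j = 2*j²)
(b(-1120, -1643) + M(1671, q))*(-1103363 + (542192 + v(-1039))) = (-769 + (1539/4 - 72))*(-1103363 + (542192 + 2*(-1039)²)) = (-769 + 1251/4)*(-1103363 + (542192 + 2*1079521)) = -1825*(-1103363 + (542192 + 2159042))/4 = -1825*(-1103363 + 2701234)/4 = -1825/4*1597871 = -2916114575/4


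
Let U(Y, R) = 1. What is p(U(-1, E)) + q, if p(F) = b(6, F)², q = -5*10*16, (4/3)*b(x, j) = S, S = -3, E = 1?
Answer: -12719/16 ≈ -794.94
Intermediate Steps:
b(x, j) = -9/4 (b(x, j) = (¾)*(-3) = -9/4)
q = -800 (q = -50*16 = -800)
p(F) = 81/16 (p(F) = (-9/4)² = 81/16)
p(U(-1, E)) + q = 81/16 - 800 = -12719/16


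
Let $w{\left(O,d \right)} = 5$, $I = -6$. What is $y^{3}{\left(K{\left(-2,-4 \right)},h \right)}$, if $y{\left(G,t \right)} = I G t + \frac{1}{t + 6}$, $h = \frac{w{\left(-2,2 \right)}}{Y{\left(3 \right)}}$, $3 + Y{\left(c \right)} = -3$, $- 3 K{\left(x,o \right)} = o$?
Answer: $\frac{259694072}{804357} \approx 322.86$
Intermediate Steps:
$K{\left(x,o \right)} = - \frac{o}{3}$
$Y{\left(c \right)} = -6$ ($Y{\left(c \right)} = -3 - 3 = -6$)
$h = - \frac{5}{6}$ ($h = \frac{5}{-6} = 5 \left(- \frac{1}{6}\right) = - \frac{5}{6} \approx -0.83333$)
$y{\left(G,t \right)} = \frac{1}{6 + t} - 6 G t$ ($y{\left(G,t \right)} = - 6 G t + \frac{1}{t + 6} = - 6 G t + \frac{1}{6 + t} = \frac{1}{6 + t} - 6 G t$)
$y^{3}{\left(K{\left(-2,-4 \right)},h \right)} = \left(\frac{1 - 36 \left(\left(- \frac{1}{3}\right) \left(-4\right)\right) \left(- \frac{5}{6}\right) - 6 \left(\left(- \frac{1}{3}\right) \left(-4\right)\right) \left(- \frac{5}{6}\right)^{2}}{6 - \frac{5}{6}}\right)^{3} = \left(\frac{1 - 48 \left(- \frac{5}{6}\right) - 8 \cdot \frac{25}{36}}{\frac{31}{6}}\right)^{3} = \left(\frac{6 \left(1 + 40 - \frac{50}{9}\right)}{31}\right)^{3} = \left(\frac{6}{31} \cdot \frac{319}{9}\right)^{3} = \left(\frac{638}{93}\right)^{3} = \frac{259694072}{804357}$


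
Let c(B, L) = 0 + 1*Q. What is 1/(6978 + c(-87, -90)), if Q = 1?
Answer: 1/6979 ≈ 0.00014329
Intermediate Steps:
c(B, L) = 1 (c(B, L) = 0 + 1*1 = 0 + 1 = 1)
1/(6978 + c(-87, -90)) = 1/(6978 + 1) = 1/6979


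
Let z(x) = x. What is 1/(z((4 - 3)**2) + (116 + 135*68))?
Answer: 1/9297 ≈ 0.00010756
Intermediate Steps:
1/(z((4 - 3)**2) + (116 + 135*68)) = 1/((4 - 3)**2 + (116 + 135*68)) = 1/(1**2 + (116 + 9180)) = 1/(1 + 9296) = 1/9297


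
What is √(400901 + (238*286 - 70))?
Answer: √468899 ≈ 684.76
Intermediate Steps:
√(400901 + (238*286 - 70)) = √(400901 + (68068 - 70)) = √(400901 + 67998) = √468899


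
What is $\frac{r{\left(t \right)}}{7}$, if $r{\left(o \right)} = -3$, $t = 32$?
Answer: $- \frac{3}{7} \approx -0.42857$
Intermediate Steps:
$\frac{r{\left(t \right)}}{7} = \frac{1}{7} \left(-3\right) = - \frac{3}{7}$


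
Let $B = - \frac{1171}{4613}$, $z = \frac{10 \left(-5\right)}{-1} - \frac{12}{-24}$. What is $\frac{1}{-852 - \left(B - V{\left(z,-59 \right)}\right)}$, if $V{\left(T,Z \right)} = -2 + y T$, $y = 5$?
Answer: $- \frac{9226}{5547097} \approx -0.0016632$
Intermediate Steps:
$z = \frac{101}{2}$ ($z = \left(-50\right) \left(-1\right) - - \frac{1}{2} = 50 + \frac{1}{2} = \frac{101}{2} \approx 50.5$)
$B = - \frac{1171}{4613}$ ($B = \left(-1171\right) \frac{1}{4613} = - \frac{1171}{4613} \approx -0.25385$)
$V{\left(T,Z \right)} = -2 + 5 T$
$\frac{1}{-852 - \left(B - V{\left(z,-59 \right)}\right)} = \frac{1}{-852 + \left(\left(-2 + 5 \cdot \frac{101}{2}\right) - - \frac{1171}{4613}\right)} = \frac{1}{-852 + \left(\left(-2 + \frac{505}{2}\right) + \frac{1171}{4613}\right)} = \frac{1}{-852 + \left(\frac{501}{2} + \frac{1171}{4613}\right)} = \frac{1}{-852 + \frac{2313455}{9226}} = \frac{1}{- \frac{5547097}{9226}} = - \frac{9226}{5547097}$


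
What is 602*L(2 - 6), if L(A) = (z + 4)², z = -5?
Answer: 602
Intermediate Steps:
L(A) = 1 (L(A) = (-5 + 4)² = (-1)² = 1)
602*L(2 - 6) = 602*1 = 602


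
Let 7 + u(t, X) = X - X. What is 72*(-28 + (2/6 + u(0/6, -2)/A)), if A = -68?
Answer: -33738/17 ≈ -1984.6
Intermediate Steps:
u(t, X) = -7 (u(t, X) = -7 + (X - X) = -7 + 0 = -7)
72*(-28 + (2/6 + u(0/6, -2)/A)) = 72*(-28 + (2/6 - 7/(-68))) = 72*(-28 + (2*(1/6) - 7*(-1/68))) = 72*(-28 + (1/3 + 7/68)) = 72*(-28 + 89/204) = 72*(-5623/204) = -33738/17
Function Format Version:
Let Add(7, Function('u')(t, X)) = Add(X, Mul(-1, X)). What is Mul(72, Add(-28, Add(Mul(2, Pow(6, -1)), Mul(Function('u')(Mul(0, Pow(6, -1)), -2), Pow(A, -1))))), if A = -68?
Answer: Rational(-33738, 17) ≈ -1984.6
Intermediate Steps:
Function('u')(t, X) = -7 (Function('u')(t, X) = Add(-7, Add(X, Mul(-1, X))) = Add(-7, 0) = -7)
Mul(72, Add(-28, Add(Mul(2, Pow(6, -1)), Mul(Function('u')(Mul(0, Pow(6, -1)), -2), Pow(A, -1))))) = Mul(72, Add(-28, Add(Mul(2, Pow(6, -1)), Mul(-7, Pow(-68, -1))))) = Mul(72, Add(-28, Add(Mul(2, Rational(1, 6)), Mul(-7, Rational(-1, 68))))) = Mul(72, Add(-28, Add(Rational(1, 3), Rational(7, 68)))) = Mul(72, Add(-28, Rational(89, 204))) = Mul(72, Rational(-5623, 204)) = Rational(-33738, 17)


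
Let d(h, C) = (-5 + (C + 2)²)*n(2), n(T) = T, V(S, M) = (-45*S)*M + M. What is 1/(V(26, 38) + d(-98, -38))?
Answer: -1/41840 ≈ -2.3901e-5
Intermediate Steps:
V(S, M) = M - 45*M*S (V(S, M) = -45*M*S + M = M - 45*M*S)
d(h, C) = -10 + 2*(2 + C)² (d(h, C) = (-5 + (C + 2)²)*2 = (-5 + (2 + C)²)*2 = -10 + 2*(2 + C)²)
1/(V(26, 38) + d(-98, -38)) = 1/(38*(1 - 45*26) + (-10 + 2*(2 - 38)²)) = 1/(38*(1 - 1170) + (-10 + 2*(-36)²)) = 1/(38*(-1169) + (-10 + 2*1296)) = 1/(-44422 + (-10 + 2592)) = 1/(-44422 + 2582) = 1/(-41840) = -1/41840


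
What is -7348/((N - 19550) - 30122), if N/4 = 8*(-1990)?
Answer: 1837/28338 ≈ 0.064825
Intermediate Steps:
N = -63680 (N = 4*(8*(-1990)) = 4*(-15920) = -63680)
-7348/((N - 19550) - 30122) = -7348/((-63680 - 19550) - 30122) = -7348/(-83230 - 30122) = -7348/(-113352) = -7348*(-1/113352) = 1837/28338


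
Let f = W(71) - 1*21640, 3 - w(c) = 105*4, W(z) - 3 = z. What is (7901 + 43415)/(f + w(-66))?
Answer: -51316/21983 ≈ -2.3344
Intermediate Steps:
W(z) = 3 + z
w(c) = -417 (w(c) = 3 - 105*4 = 3 - 1*420 = 3 - 420 = -417)
f = -21566 (f = (3 + 71) - 1*21640 = 74 - 21640 = -21566)
(7901 + 43415)/(f + w(-66)) = (7901 + 43415)/(-21566 - 417) = 51316/(-21983) = 51316*(-1/21983) = -51316/21983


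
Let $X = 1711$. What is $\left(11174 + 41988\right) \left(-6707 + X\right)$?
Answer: $-265597352$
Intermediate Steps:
$\left(11174 + 41988\right) \left(-6707 + X\right) = \left(11174 + 41988\right) \left(-6707 + 1711\right) = 53162 \left(-4996\right) = -265597352$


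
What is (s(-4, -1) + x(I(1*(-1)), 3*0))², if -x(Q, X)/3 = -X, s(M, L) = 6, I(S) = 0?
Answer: 36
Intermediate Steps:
x(Q, X) = 3*X (x(Q, X) = -(-3)*X = 3*X)
(s(-4, -1) + x(I(1*(-1)), 3*0))² = (6 + 3*(3*0))² = (6 + 3*0)² = (6 + 0)² = 6² = 36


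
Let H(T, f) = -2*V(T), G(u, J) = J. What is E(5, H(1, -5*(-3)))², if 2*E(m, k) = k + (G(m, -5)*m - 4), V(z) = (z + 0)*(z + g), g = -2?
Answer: 729/4 ≈ 182.25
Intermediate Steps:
V(z) = z*(-2 + z) (V(z) = (z + 0)*(z - 2) = z*(-2 + z))
H(T, f) = -2*T*(-2 + T)
E(m, k) = -2 + k/2 - 5*m/2 (E(m, k) = (k + (-5*m - 4))/2 = (k + (-4 - 5*m))/2 = (-4 + k - 5*m)/2 = -2 + k/2 - 5*m/2)
E(5, H(1, -5*(-3)))² = (-2 + (2*1*(2 - 1*1))/2 - 5/2*5)² = (-2 + (2*1*(2 - 1))/2 - 25/2)² = (-2 + (2*1*1)/2 - 25/2)² = (-2 + (½)*2 - 25/2)² = (-2 + 1 - 25/2)² = (-27/2)² = 729/4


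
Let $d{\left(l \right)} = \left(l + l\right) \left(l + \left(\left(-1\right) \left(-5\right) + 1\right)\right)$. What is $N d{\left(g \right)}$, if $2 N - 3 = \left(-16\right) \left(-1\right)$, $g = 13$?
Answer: $4693$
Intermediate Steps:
$d{\left(l \right)} = 2 l \left(6 + l\right)$ ($d{\left(l \right)} = 2 l \left(l + \left(5 + 1\right)\right) = 2 l \left(l + 6\right) = 2 l \left(6 + l\right)$)
$N = \frac{19}{2}$ ($N = \frac{3}{2} + \frac{\left(-16\right) \left(-1\right)}{2} = \frac{3}{2} + \frac{1}{2} \cdot 16 = \frac{3}{2} + 8 = \frac{19}{2} \approx 9.5$)
$N d{\left(g \right)} = \frac{19 \cdot 2 \cdot 13 \left(6 + 13\right)}{2} = \frac{19 \cdot 2 \cdot 13 \cdot 19}{2} = \frac{19}{2} \cdot 494 = 4693$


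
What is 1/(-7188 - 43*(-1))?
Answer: -1/7145 ≈ -0.00013996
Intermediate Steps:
1/(-7188 - 43*(-1)) = 1/(-7188 + 43) = 1/(-7145) = -1/7145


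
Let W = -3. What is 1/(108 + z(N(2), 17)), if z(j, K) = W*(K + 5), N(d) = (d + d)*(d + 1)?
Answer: 1/42 ≈ 0.023810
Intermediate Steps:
N(d) = 2*d*(1 + d) (N(d) = (2*d)*(1 + d) = 2*d*(1 + d))
z(j, K) = -15 - 3*K (z(j, K) = -3*(K + 5) = -3*(5 + K) = -15 - 3*K)
1/(108 + z(N(2), 17)) = 1/(108 + (-15 - 3*17)) = 1/(108 + (-15 - 51)) = 1/(108 - 66) = 1/42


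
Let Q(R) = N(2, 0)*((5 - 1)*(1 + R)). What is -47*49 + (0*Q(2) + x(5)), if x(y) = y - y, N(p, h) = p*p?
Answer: -2303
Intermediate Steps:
N(p, h) = p²
x(y) = 0
Q(R) = 16 + 16*R (Q(R) = 2²*((5 - 1)*(1 + R)) = 4*(4*(1 + R)) = 4*(4 + 4*R) = 16 + 16*R)
-47*49 + (0*Q(2) + x(5)) = -47*49 + (0*(16 + 16*2) + 0) = -2303 + (0*(16 + 32) + 0) = -2303 + (0*48 + 0) = -2303 + (0 + 0) = -2303 + 0 = -2303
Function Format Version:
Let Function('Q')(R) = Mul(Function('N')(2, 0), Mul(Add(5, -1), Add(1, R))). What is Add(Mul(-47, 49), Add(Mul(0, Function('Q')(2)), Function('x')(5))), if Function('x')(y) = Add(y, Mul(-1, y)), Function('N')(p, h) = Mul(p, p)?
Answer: -2303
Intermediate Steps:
Function('N')(p, h) = Pow(p, 2)
Function('x')(y) = 0
Function('Q')(R) = Add(16, Mul(16, R)) (Function('Q')(R) = Mul(Pow(2, 2), Mul(Add(5, -1), Add(1, R))) = Mul(4, Mul(4, Add(1, R))) = Mul(4, Add(4, Mul(4, R))) = Add(16, Mul(16, R)))
Add(Mul(-47, 49), Add(Mul(0, Function('Q')(2)), Function('x')(5))) = Add(Mul(-47, 49), Add(Mul(0, Add(16, Mul(16, 2))), 0)) = Add(-2303, Add(Mul(0, Add(16, 32)), 0)) = Add(-2303, Add(Mul(0, 48), 0)) = Add(-2303, Add(0, 0)) = Add(-2303, 0) = -2303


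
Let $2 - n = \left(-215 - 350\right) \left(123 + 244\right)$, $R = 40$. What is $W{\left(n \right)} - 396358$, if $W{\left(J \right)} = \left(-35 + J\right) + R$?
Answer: $-188996$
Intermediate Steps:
$n = 207357$ ($n = 2 - \left(-215 - 350\right) \left(123 + 244\right) = 2 - \left(-565\right) 367 = 2 - -207355 = 2 + 207355 = 207357$)
$W{\left(J \right)} = 5 + J$ ($W{\left(J \right)} = \left(-35 + J\right) + 40 = 5 + J$)
$W{\left(n \right)} - 396358 = \left(5 + 207357\right) - 396358 = 207362 - 396358 = -188996$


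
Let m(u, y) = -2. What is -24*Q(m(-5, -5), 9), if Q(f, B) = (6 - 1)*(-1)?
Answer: 120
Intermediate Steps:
Q(f, B) = -5 (Q(f, B) = 5*(-1) = -5)
-24*Q(m(-5, -5), 9) = -24*(-5) = 120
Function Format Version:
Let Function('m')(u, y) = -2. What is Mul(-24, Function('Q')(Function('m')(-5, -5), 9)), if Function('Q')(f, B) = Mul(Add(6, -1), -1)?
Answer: 120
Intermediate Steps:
Function('Q')(f, B) = -5 (Function('Q')(f, B) = Mul(5, -1) = -5)
Mul(-24, Function('Q')(Function('m')(-5, -5), 9)) = Mul(-24, -5) = 120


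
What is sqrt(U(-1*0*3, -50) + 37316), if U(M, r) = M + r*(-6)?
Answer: 4*sqrt(2351) ≈ 193.95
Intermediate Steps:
U(M, r) = M - 6*r
sqrt(U(-1*0*3, -50) + 37316) = sqrt((-1*0*3 - 6*(-50)) + 37316) = sqrt((0*3 + 300) + 37316) = sqrt((0 + 300) + 37316) = sqrt(300 + 37316) = sqrt(37616) = 4*sqrt(2351)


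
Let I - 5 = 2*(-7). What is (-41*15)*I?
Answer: 5535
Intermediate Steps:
I = -9 (I = 5 + 2*(-7) = 5 - 14 = -9)
(-41*15)*I = -41*15*(-9) = -615*(-9) = 5535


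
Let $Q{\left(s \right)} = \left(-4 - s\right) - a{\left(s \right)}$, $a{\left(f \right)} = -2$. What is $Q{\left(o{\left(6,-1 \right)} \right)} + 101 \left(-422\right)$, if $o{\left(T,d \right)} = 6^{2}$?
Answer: $-42660$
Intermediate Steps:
$o{\left(T,d \right)} = 36$
$Q{\left(s \right)} = -2 - s$ ($Q{\left(s \right)} = \left(-4 - s\right) - -2 = \left(-4 - s\right) + 2 = -2 - s$)
$Q{\left(o{\left(6,-1 \right)} \right)} + 101 \left(-422\right) = \left(-2 - 36\right) + 101 \left(-422\right) = \left(-2 - 36\right) - 42622 = -38 - 42622 = -42660$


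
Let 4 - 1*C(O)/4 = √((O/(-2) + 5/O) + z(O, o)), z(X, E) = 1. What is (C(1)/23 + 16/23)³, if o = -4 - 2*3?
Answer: 1792/529 - 6320*√22/12167 ≈ 0.95114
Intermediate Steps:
o = -10 (o = -4 - 6 = -10)
C(O) = 16 - 4*√(1 + 5/O - O/2) (C(O) = 16 - 4*√((O/(-2) + 5/O) + 1) = 16 - 4*√((O*(-½) + 5/O) + 1) = 16 - 4*√((-O/2 + 5/O) + 1) = 16 - 4*√((5/O - O/2) + 1) = 16 - 4*√(1 + 5/O - O/2))
(C(1)/23 + 16/23)³ = ((16 - 2*√(4 - 2*1 + 20/1))/23 + 16/23)³ = ((16 - 2*√(4 - 2 + 20*1))*(1/23) + 16*(1/23))³ = ((16 - 2*√(4 - 2 + 20))*(1/23) + 16/23)³ = ((16 - 2*√22)*(1/23) + 16/23)³ = ((16/23 - 2*√22/23) + 16/23)³ = (32/23 - 2*√22/23)³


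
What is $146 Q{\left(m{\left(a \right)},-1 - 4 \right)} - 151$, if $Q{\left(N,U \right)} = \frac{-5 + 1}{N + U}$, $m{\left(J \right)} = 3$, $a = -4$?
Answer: $141$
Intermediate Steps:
$Q{\left(N,U \right)} = - \frac{4}{N + U}$
$146 Q{\left(m{\left(a \right)},-1 - 4 \right)} - 151 = 146 \left(- \frac{4}{3 - 5}\right) - 151 = 146 \left(- \frac{4}{-2}\right) - 151 = 146 \left(\left(-4\right) \left(- \frac{1}{2}\right)\right) - 151 = 146 \cdot 2 - 151 = 292 - 151 = 141$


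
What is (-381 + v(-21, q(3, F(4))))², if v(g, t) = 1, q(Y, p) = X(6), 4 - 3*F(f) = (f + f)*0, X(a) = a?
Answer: 144400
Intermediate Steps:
F(f) = 4/3 (F(f) = 4/3 - (f + f)*0/3 = 4/3 - 2*f*0/3 = 4/3 - ⅓*0 = 4/3 + 0 = 4/3)
q(Y, p) = 6
(-381 + v(-21, q(3, F(4))))² = (-381 + 1)² = (-380)² = 144400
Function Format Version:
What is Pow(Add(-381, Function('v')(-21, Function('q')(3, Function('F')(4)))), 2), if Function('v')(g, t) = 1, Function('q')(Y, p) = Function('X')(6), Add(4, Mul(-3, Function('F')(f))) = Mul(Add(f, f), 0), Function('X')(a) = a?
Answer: 144400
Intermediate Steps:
Function('F')(f) = Rational(4, 3) (Function('F')(f) = Add(Rational(4, 3), Mul(Rational(-1, 3), Mul(Add(f, f), 0))) = Add(Rational(4, 3), Mul(Rational(-1, 3), Mul(Mul(2, f), 0))) = Add(Rational(4, 3), Mul(Rational(-1, 3), 0)) = Add(Rational(4, 3), 0) = Rational(4, 3))
Function('q')(Y, p) = 6
Pow(Add(-381, Function('v')(-21, Function('q')(3, Function('F')(4)))), 2) = Pow(Add(-381, 1), 2) = Pow(-380, 2) = 144400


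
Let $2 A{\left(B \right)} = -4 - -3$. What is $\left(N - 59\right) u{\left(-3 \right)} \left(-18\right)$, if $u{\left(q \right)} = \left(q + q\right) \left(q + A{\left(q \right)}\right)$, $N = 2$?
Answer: $21546$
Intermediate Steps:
$A{\left(B \right)} = - \frac{1}{2}$ ($A{\left(B \right)} = \frac{-4 - -3}{2} = \frac{-4 + 3}{2} = \frac{1}{2} \left(-1\right) = - \frac{1}{2}$)
$u{\left(q \right)} = 2 q \left(- \frac{1}{2} + q\right)$ ($u{\left(q \right)} = \left(q + q\right) \left(q - \frac{1}{2}\right) = 2 q \left(- \frac{1}{2} + q\right)$)
$\left(N - 59\right) u{\left(-3 \right)} \left(-18\right) = \left(2 - 59\right) - 3 \left(-1 + 2 \left(-3\right)\right) \left(-18\right) = - 57 - 3 \left(-1 - 6\right) \left(-18\right) = - 57 \left(-3\right) \left(-7\right) \left(-18\right) = - 57 \cdot 21 \left(-18\right) = \left(-57\right) \left(-378\right) = 21546$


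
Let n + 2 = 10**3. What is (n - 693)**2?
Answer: 93025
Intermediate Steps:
n = 998 (n = -2 + 10**3 = -2 + 1000 = 998)
(n - 693)**2 = (998 - 693)**2 = 305**2 = 93025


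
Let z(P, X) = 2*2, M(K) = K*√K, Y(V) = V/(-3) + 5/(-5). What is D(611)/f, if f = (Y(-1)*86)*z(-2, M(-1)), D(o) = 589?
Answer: -1767/688 ≈ -2.5683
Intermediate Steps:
Y(V) = -1 - V/3 (Y(V) = V*(-⅓) + 5*(-⅕) = -V/3 - 1 = -1 - V/3)
M(K) = K^(3/2)
z(P, X) = 4
f = -688/3 (f = ((-1 - ⅓*(-1))*86)*4 = ((-1 + ⅓)*86)*4 = -⅔*86*4 = -172/3*4 = -688/3 ≈ -229.33)
D(611)/f = 589/(-688/3) = 589*(-3/688) = -1767/688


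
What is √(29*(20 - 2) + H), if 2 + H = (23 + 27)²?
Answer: 2*√755 ≈ 54.955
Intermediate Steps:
H = 2498 (H = -2 + (23 + 27)² = -2 + 50² = -2 + 2500 = 2498)
√(29*(20 - 2) + H) = √(29*(20 - 2) + 2498) = √(29*18 + 2498) = √(522 + 2498) = √3020 = 2*√755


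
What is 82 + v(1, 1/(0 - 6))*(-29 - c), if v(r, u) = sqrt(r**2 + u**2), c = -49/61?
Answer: 82 - 860*sqrt(37)/183 ≈ 53.414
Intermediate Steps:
c = -49/61 (c = -49*1/61 = -49/61 ≈ -0.80328)
82 + v(1, 1/(0 - 6))*(-29 - c) = 82 + sqrt(1**2 + (1/(0 - 6))**2)*(-29 - 1*(-49/61)) = 82 + sqrt(1 + (1/(-6))**2)*(-29 + 49/61) = 82 + sqrt(1 + (-1/6)**2)*(-1720/61) = 82 + sqrt(1 + 1/36)*(-1720/61) = 82 + sqrt(37/36)*(-1720/61) = 82 + (sqrt(37)/6)*(-1720/61) = 82 - 860*sqrt(37)/183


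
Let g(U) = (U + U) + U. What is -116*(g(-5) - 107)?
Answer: 14152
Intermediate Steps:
g(U) = 3*U (g(U) = 2*U + U = 3*U)
-116*(g(-5) - 107) = -116*(3*(-5) - 107) = -116*(-15 - 107) = -116*(-122) = 14152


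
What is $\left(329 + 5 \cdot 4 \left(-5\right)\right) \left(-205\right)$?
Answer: $-46945$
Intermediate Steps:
$\left(329 + 5 \cdot 4 \left(-5\right)\right) \left(-205\right) = \left(329 + 20 \left(-5\right)\right) \left(-205\right) = \left(329 - 100\right) \left(-205\right) = 229 \left(-205\right) = -46945$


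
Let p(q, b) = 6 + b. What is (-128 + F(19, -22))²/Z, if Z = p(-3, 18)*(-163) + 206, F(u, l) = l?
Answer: -11250/1853 ≈ -6.0712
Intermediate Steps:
Z = -3706 (Z = (6 + 18)*(-163) + 206 = 24*(-163) + 206 = -3912 + 206 = -3706)
(-128 + F(19, -22))²/Z = (-128 - 22)²/(-3706) = (-150)²*(-1/3706) = 22500*(-1/3706) = -11250/1853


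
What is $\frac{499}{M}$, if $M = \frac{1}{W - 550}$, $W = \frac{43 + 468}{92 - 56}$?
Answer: $- \frac{9625211}{36} \approx -2.6737 \cdot 10^{5}$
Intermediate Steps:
$W = \frac{511}{36} \approx 14.194$
$M = - \frac{36}{19289}$ ($M = \frac{1}{\frac{511}{36} - 550} = \frac{1}{- \frac{19289}{36}} = - \frac{36}{19289} \approx -0.0018663$)
$\frac{499}{M} = \frac{499}{- \frac{36}{19289}} = 499 \left(- \frac{19289}{36}\right) = - \frac{9625211}{36}$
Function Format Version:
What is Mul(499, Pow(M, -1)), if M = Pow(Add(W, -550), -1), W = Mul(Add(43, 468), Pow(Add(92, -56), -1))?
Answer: Rational(-9625211, 36) ≈ -2.6737e+5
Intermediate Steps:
W = Rational(511, 36) (W = Mul(511, Pow(36, -1)) = Mul(511, Rational(1, 36)) = Rational(511, 36) ≈ 14.194)
M = Rational(-36, 19289) (M = Pow(Add(Rational(511, 36), -550), -1) = Pow(Rational(-19289, 36), -1) = Rational(-36, 19289) ≈ -0.0018663)
Mul(499, Pow(M, -1)) = Mul(499, Pow(Rational(-36, 19289), -1)) = Mul(499, Rational(-19289, 36)) = Rational(-9625211, 36)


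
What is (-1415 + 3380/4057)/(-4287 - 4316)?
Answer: 5737275/34902371 ≈ 0.16438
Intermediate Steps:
(-1415 + 3380/4057)/(-4287 - 4316) = (-1415 + 3380*(1/4057))/(-8603) = (-1415 + 3380/4057)*(-1/8603) = -5737275/4057*(-1/8603) = 5737275/34902371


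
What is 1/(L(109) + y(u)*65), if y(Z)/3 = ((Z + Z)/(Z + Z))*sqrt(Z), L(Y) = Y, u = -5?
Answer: 109/202006 - 195*I*sqrt(5)/202006 ≈ 0.00053959 - 0.0021585*I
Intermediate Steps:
y(Z) = 3*sqrt(Z) (y(Z) = 3*(((Z + Z)/(Z + Z))*sqrt(Z)) = 3*(((2*Z)/((2*Z)))*sqrt(Z)) = 3*(((2*Z)*(1/(2*Z)))*sqrt(Z)) = 3*(1*sqrt(Z)) = 3*sqrt(Z))
1/(L(109) + y(u)*65) = 1/(109 + (3*sqrt(-5))*65) = 1/(109 + (3*(I*sqrt(5)))*65) = 1/(109 + (3*I*sqrt(5))*65) = 1/(109 + 195*I*sqrt(5))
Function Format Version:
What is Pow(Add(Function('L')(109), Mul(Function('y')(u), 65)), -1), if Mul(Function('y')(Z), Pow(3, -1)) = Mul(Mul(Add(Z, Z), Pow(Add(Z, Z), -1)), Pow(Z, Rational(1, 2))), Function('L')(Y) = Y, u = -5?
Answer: Add(Rational(109, 202006), Mul(Rational(-195, 202006), I, Pow(5, Rational(1, 2)))) ≈ Add(0.00053959, Mul(-0.0021585, I))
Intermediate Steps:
Function('y')(Z) = Mul(3, Pow(Z, Rational(1, 2))) (Function('y')(Z) = Mul(3, Mul(Mul(Add(Z, Z), Pow(Add(Z, Z), -1)), Pow(Z, Rational(1, 2)))) = Mul(3, Mul(Mul(Mul(2, Z), Pow(Mul(2, Z), -1)), Pow(Z, Rational(1, 2)))) = Mul(3, Mul(Mul(Mul(2, Z), Mul(Rational(1, 2), Pow(Z, -1))), Pow(Z, Rational(1, 2)))) = Mul(3, Mul(1, Pow(Z, Rational(1, 2)))) = Mul(3, Pow(Z, Rational(1, 2))))
Pow(Add(Function('L')(109), Mul(Function('y')(u), 65)), -1) = Pow(Add(109, Mul(Mul(3, Pow(-5, Rational(1, 2))), 65)), -1) = Pow(Add(109, Mul(Mul(3, Mul(I, Pow(5, Rational(1, 2)))), 65)), -1) = Pow(Add(109, Mul(Mul(3, I, Pow(5, Rational(1, 2))), 65)), -1) = Pow(Add(109, Mul(195, I, Pow(5, Rational(1, 2)))), -1)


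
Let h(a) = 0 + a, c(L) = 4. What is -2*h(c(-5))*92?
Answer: -736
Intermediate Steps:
h(a) = a
-2*h(c(-5))*92 = -2*4*92 = -8*92 = -736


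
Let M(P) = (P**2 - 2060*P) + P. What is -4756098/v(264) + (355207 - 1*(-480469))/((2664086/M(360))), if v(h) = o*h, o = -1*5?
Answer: -935063181509/4966940 ≈ -1.8826e+5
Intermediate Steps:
M(P) = P**2 - 2059*P
o = -5
v(h) = -5*h
-4756098/v(264) + (355207 - 1*(-480469))/((2664086/M(360))) = -4756098/((-5*264)) + (355207 - 1*(-480469))/((2664086/((360*(-2059 + 360))))) = -4756098/(-1320) + (355207 + 480469)/((2664086/((360*(-1699))))) = -4756098*(-1/1320) + 835676/((2664086/(-611640))) = 792683/220 + 835676/((2664086*(-1/611640))) = 792683/220 + 835676/(-1332043/305820) = 792683/220 + 835676*(-305820/1332043) = 792683/220 - 4331634480/22577 = -935063181509/4966940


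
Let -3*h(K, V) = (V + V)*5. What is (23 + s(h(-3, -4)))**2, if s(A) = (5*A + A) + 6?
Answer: 11881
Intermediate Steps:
h(K, V) = -10*V/3 (h(K, V) = -(V + V)*5/3 = -2*V*5/3 = -10*V/3)
s(A) = 6 + 6*A (s(A) = 6*A + 6 = 6 + 6*A)
(23 + s(h(-3, -4)))**2 = (23 + (6 + 6*(-10/3*(-4))))**2 = (23 + (6 + 6*(40/3)))**2 = (23 + (6 + 80))**2 = (23 + 86)**2 = 109**2 = 11881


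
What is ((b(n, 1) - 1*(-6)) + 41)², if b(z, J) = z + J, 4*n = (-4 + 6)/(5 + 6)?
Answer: 1117249/484 ≈ 2308.4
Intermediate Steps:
n = 1/22 (n = ((-4 + 6)/(5 + 6))/4 = (2/11)/4 = (2*(1/11))/4 = (¼)*(2/11) = 1/22 ≈ 0.045455)
b(z, J) = J + z
((b(n, 1) - 1*(-6)) + 41)² = (((1 + 1/22) - 1*(-6)) + 41)² = ((23/22 + 6) + 41)² = (155/22 + 41)² = (1057/22)² = 1117249/484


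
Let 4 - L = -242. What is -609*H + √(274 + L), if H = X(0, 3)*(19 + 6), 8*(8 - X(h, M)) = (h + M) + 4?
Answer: -867825/8 + 2*√130 ≈ -1.0846e+5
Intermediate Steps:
X(h, M) = 15/2 - M/8 - h/8 (X(h, M) = 8 - ((h + M) + 4)/8 = 8 - ((M + h) + 4)/8 = 8 - (4 + M + h)/8 = 8 + (-½ - M/8 - h/8) = 15/2 - M/8 - h/8)
L = 246 (L = 4 - 1*(-242) = 4 + 242 = 246)
H = 1425/8 (H = (15/2 - ⅛*3 - ⅛*0)*(19 + 6) = (15/2 - 3/8 + 0)*25 = (57/8)*25 = 1425/8 ≈ 178.13)
-609*H + √(274 + L) = -609*1425/8 + √(274 + 246) = -867825/8 + √520 = -867825/8 + 2*√130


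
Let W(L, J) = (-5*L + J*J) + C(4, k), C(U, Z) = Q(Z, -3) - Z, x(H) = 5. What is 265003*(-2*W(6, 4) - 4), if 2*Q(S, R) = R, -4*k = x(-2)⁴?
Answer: -151316713/2 ≈ -7.5658e+7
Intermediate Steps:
k = -625/4 (k = -¼*5⁴ = -¼*625 = -625/4 ≈ -156.25)
Q(S, R) = R/2
C(U, Z) = -3/2 - Z (C(U, Z) = (½)*(-3) - Z = -3/2 - Z)
W(L, J) = 619/4 + J² - 5*L (W(L, J) = (-5*L + J*J) + (-3/2 - 1*(-625/4)) = (-5*L + J²) + (-3/2 + 625/4) = (J² - 5*L) + 619/4 = 619/4 + J² - 5*L)
265003*(-2*W(6, 4) - 4) = 265003*(-2*(619/4 + 4² - 5*6) - 4) = 265003*(-2*(619/4 + 16 - 30) - 4) = 265003*(-2*563/4 - 4) = 265003*(-563/2 - 4) = 265003*(-571/2) = -151316713/2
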